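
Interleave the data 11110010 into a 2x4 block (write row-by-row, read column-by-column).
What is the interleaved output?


Matrix:
  1111
  0010
Read columns: 10101110

10101110


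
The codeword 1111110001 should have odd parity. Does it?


Number of 1s: 7

Yes, parity is correct (7 ones)


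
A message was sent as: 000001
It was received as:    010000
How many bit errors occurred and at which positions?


XOR: 010001

2 error(s) at position(s): 1, 5


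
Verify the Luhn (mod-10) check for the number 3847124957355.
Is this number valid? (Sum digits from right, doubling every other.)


Luhn sum = 56
56 mod 10 = 6

Invalid (Luhn sum mod 10 = 6)


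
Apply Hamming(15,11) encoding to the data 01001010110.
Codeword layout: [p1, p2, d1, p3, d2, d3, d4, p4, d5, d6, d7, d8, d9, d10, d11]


Parity bits: p1=0, p2=0, p3=1, p4=0

000110001010110


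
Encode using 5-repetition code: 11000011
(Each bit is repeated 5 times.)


Each bit -> 5 copies

1111111111000000000000000000001111111111


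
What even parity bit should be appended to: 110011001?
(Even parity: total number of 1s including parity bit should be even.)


Number of 1s in data: 5
Parity bit: 1

1


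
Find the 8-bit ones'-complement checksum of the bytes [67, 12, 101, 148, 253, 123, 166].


Sum = 870 mod 256 = 102
Complement = 153

153


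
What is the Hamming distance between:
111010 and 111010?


XOR: 000000
Count of 1s: 0

0


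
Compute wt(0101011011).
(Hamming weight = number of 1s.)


Counting 1s in 0101011011

6


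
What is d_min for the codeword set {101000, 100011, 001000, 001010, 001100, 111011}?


Comparing all pairs, minimum distance: 1
Can detect 0 errors, correct 0 errors

1


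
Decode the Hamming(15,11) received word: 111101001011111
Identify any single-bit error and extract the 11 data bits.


Syndrome = 0: no error detected

Data: 10101011111 (no errors)


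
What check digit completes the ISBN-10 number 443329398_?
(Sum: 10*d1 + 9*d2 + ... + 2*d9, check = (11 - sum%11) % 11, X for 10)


Weighted sum: 233
233 mod 11 = 2

Check digit: 9


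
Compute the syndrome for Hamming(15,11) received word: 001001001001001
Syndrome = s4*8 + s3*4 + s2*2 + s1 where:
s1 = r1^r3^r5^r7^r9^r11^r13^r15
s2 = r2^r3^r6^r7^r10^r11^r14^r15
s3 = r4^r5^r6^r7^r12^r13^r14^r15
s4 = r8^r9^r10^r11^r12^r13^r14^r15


s1=1, s2=1, s3=1, s4=1

Syndrome = 15 (error at position 15)


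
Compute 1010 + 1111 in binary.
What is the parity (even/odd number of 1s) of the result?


1010 = 10
1111 = 15
Sum = 25 = 11001
1s count = 3

odd parity (3 ones in 11001)


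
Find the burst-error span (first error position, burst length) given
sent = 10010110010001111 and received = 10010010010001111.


XOR: 00000100000000000

Burst at position 5, length 1


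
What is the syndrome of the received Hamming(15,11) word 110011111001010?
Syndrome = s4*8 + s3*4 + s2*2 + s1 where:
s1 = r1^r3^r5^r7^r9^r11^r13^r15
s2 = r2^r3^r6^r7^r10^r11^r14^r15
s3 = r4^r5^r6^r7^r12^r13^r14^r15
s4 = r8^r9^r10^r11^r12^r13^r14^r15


s1=0, s2=0, s3=1, s4=0

Syndrome = 4 (error at position 4)


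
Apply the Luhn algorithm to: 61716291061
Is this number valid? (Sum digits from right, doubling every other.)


Luhn sum = 42
42 mod 10 = 2

Invalid (Luhn sum mod 10 = 2)


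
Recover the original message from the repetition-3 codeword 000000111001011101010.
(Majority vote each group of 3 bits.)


Groups: 000, 000, 111, 001, 011, 101, 010
Majority votes: 0010110

0010110


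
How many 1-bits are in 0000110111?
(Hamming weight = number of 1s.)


Counting 1s in 0000110111

5


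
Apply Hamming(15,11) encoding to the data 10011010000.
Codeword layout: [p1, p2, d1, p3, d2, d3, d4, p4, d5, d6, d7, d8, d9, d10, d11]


Parity bits: p1=0, p2=1, p3=1, p4=0

011100101010000


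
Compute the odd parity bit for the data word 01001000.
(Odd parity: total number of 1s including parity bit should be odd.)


Number of 1s in data: 2
Parity bit: 1

1


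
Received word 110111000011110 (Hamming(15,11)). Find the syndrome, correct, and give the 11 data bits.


Syndrome = 0: no error detected

Data: 01100011110 (no errors)


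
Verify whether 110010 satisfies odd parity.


Number of 1s: 3

Yes, parity is correct (3 ones)


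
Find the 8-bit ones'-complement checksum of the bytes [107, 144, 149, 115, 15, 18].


Sum = 548 mod 256 = 36
Complement = 219

219


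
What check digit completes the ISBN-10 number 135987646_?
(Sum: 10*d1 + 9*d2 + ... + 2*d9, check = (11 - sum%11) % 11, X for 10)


Weighted sum: 271
271 mod 11 = 7

Check digit: 4


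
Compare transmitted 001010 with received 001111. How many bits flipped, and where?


XOR: 000101

2 error(s) at position(s): 3, 5


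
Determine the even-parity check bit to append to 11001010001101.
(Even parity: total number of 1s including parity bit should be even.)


Number of 1s in data: 7
Parity bit: 1

1


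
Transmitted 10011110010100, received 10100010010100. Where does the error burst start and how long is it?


XOR: 00111100000000

Burst at position 2, length 4


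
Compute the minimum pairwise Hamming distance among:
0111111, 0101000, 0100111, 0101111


Comparing all pairs, minimum distance: 1
Can detect 0 errors, correct 0 errors

1


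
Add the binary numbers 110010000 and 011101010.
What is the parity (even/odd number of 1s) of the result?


110010000 = 400
011101010 = 234
Sum = 634 = 1001111010
1s count = 6

even parity (6 ones in 1001111010)


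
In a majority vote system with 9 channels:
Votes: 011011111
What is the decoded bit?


Ones: 7 out of 9
Threshold: 5

1 (7/9 voted 1)


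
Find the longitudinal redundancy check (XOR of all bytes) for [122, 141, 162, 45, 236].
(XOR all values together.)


XOR chain: 122 ^ 141 ^ 162 ^ 45 ^ 236 = 148

148


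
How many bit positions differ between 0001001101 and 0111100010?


XOR: 0110101111
Count of 1s: 7

7


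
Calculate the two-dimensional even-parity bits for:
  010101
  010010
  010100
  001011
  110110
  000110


Row parities: 100100
Column parities: 101000

Row P: 100100, Col P: 101000, Corner: 0


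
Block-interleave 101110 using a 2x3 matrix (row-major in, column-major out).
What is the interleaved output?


Matrix:
  101
  110
Read columns: 110110

110110


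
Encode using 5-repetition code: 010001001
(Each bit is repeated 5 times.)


Each bit -> 5 copies

000001111100000000000000011111000000000011111


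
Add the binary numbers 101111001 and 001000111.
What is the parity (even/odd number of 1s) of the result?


101111001 = 377
001000111 = 71
Sum = 448 = 111000000
1s count = 3

odd parity (3 ones in 111000000)


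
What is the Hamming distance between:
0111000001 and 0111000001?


XOR: 0000000000
Count of 1s: 0

0


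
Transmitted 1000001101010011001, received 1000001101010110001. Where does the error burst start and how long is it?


XOR: 0000000000000101000

Burst at position 13, length 3


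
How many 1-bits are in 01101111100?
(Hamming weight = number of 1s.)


Counting 1s in 01101111100

7


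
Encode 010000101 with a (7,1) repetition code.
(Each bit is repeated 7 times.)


Each bit -> 7 copies

000000011111110000000000000000000000000000111111100000001111111


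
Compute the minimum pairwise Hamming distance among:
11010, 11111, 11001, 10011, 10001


Comparing all pairs, minimum distance: 1
Can detect 0 errors, correct 0 errors

1


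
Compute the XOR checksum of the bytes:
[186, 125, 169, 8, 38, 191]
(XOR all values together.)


XOR chain: 186 ^ 125 ^ 169 ^ 8 ^ 38 ^ 191 = 255

255


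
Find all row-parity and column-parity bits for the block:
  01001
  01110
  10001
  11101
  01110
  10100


Row parities: 010010
Column parities: 10001

Row P: 010010, Col P: 10001, Corner: 0


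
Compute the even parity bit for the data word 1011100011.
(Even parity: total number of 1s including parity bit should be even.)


Number of 1s in data: 6
Parity bit: 0

0


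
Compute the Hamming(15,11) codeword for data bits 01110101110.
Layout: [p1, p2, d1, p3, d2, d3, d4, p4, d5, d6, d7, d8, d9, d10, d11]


Parity bits: p1=1, p2=0, p3=0, p4=0

100011100101110


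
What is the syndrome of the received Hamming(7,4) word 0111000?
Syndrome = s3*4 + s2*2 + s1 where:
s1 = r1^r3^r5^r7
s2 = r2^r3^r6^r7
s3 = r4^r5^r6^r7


s1=1, s2=0, s3=1

Syndrome = 5 (error at position 5)


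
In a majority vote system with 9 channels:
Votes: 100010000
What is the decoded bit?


Ones: 2 out of 9
Threshold: 5

0 (2/9 voted 1)


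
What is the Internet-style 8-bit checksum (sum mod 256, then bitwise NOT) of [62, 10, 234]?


Sum = 306 mod 256 = 50
Complement = 205

205


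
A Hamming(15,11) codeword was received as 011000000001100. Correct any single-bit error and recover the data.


Syndrome = 0: no error detected

Data: 10000001100 (no errors)


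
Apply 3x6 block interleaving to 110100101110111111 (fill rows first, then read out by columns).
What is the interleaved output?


Matrix:
  110100
  101110
  111111
Read columns: 111101011111011001

111101011111011001


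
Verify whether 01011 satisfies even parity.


Number of 1s: 3

No, parity error (3 ones)


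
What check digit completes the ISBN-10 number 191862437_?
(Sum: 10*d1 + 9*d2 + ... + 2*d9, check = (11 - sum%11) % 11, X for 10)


Weighted sum: 240
240 mod 11 = 9

Check digit: 2


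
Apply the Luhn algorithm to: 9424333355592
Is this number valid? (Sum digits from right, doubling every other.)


Luhn sum = 67
67 mod 10 = 7

Invalid (Luhn sum mod 10 = 7)


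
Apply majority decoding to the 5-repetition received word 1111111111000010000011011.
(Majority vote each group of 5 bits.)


Groups: 11111, 11111, 00001, 00000, 11011
Majority votes: 11001

11001


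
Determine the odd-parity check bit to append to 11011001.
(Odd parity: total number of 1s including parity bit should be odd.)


Number of 1s in data: 5
Parity bit: 0

0


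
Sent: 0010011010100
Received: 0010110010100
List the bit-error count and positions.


XOR: 0000101000000

2 error(s) at position(s): 4, 6


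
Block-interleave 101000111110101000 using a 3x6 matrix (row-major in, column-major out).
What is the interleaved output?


Matrix:
  101000
  111110
  101000
Read columns: 111010111010010000

111010111010010000


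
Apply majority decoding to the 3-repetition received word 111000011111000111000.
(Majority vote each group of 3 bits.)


Groups: 111, 000, 011, 111, 000, 111, 000
Majority votes: 1011010

1011010


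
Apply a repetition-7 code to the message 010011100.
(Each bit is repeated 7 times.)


Each bit -> 7 copies

000000011111110000000000000011111111111111111111100000000000000


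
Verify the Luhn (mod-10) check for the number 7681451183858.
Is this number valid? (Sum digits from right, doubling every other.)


Luhn sum = 59
59 mod 10 = 9

Invalid (Luhn sum mod 10 = 9)


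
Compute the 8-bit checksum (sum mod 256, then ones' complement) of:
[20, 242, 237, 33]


Sum = 532 mod 256 = 20
Complement = 235

235


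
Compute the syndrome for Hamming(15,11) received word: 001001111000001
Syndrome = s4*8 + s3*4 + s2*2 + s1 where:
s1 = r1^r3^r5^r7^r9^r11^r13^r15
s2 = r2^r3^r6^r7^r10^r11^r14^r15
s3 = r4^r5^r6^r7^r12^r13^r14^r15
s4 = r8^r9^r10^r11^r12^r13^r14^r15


s1=0, s2=0, s3=1, s4=1

Syndrome = 12 (error at position 12)


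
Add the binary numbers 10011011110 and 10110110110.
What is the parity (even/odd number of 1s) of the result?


10011011110 = 1246
10110110110 = 1462
Sum = 2708 = 101010010100
1s count = 5

odd parity (5 ones in 101010010100)


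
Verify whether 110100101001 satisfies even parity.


Number of 1s: 6

Yes, parity is correct (6 ones)


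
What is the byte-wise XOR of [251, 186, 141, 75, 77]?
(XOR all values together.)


XOR chain: 251 ^ 186 ^ 141 ^ 75 ^ 77 = 202

202


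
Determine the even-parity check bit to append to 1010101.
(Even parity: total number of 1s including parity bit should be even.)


Number of 1s in data: 4
Parity bit: 0

0


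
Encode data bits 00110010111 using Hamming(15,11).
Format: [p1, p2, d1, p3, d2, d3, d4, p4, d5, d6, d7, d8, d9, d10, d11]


Parity bits: p1=0, p2=1, p3=1, p4=0

010101100010111


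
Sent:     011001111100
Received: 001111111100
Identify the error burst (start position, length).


XOR: 010110000000

Burst at position 1, length 4


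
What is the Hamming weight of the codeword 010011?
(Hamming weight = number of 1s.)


Counting 1s in 010011

3


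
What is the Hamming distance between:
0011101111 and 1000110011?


XOR: 1011011100
Count of 1s: 6

6


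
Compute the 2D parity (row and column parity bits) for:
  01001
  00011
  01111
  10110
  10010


Row parities: 00010
Column parities: 00001

Row P: 00010, Col P: 00001, Corner: 1


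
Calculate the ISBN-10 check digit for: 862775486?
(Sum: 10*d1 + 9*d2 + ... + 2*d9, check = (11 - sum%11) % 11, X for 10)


Weighted sum: 318
318 mod 11 = 10

Check digit: 1


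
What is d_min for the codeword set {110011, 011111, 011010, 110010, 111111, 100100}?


Comparing all pairs, minimum distance: 1
Can detect 0 errors, correct 0 errors

1


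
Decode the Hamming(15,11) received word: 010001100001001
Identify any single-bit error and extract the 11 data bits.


Syndrome = 0: no error detected

Data: 00110001001 (no errors)


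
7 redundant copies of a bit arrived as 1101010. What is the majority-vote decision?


Ones: 4 out of 7
Threshold: 4

1 (4/7 voted 1)


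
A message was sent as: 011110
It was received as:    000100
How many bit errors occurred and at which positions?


XOR: 011010

3 error(s) at position(s): 1, 2, 4


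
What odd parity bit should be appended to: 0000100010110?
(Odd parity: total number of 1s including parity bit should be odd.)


Number of 1s in data: 4
Parity bit: 1

1


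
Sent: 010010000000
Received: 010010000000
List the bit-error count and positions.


XOR: 000000000000

0 errors (received matches sent)


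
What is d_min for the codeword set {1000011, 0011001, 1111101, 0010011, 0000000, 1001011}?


Comparing all pairs, minimum distance: 1
Can detect 0 errors, correct 0 errors

1


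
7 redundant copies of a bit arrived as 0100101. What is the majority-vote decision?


Ones: 3 out of 7
Threshold: 4

0 (3/7 voted 1)


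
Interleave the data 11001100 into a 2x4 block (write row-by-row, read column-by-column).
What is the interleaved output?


Matrix:
  1100
  1100
Read columns: 11110000

11110000


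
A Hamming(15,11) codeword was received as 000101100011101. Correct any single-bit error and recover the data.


Syndrome = 0: no error detected

Data: 00110011101 (no errors)


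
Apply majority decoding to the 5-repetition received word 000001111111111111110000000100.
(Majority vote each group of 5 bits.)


Groups: 00000, 11111, 11111, 11111, 00000, 00100
Majority votes: 011100

011100


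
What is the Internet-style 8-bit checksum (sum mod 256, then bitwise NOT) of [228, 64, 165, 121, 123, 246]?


Sum = 947 mod 256 = 179
Complement = 76

76


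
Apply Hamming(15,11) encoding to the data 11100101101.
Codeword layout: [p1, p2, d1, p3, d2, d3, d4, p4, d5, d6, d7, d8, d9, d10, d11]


Parity bits: p1=0, p2=0, p3=1, p4=0

001111000101101


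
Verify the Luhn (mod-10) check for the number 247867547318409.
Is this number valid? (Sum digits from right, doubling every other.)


Luhn sum = 82
82 mod 10 = 2

Invalid (Luhn sum mod 10 = 2)


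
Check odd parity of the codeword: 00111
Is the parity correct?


Number of 1s: 3

Yes, parity is correct (3 ones)


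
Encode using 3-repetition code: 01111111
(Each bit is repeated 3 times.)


Each bit -> 3 copies

000111111111111111111111


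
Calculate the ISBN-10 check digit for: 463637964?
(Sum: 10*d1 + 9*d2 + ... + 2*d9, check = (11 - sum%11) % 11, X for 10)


Weighted sum: 275
275 mod 11 = 0

Check digit: 0


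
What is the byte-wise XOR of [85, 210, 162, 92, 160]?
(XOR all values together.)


XOR chain: 85 ^ 210 ^ 162 ^ 92 ^ 160 = 217

217


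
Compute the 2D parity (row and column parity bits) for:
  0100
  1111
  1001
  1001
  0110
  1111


Row parities: 100000
Column parities: 0010

Row P: 100000, Col P: 0010, Corner: 1


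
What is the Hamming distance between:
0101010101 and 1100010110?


XOR: 1001000011
Count of 1s: 4

4


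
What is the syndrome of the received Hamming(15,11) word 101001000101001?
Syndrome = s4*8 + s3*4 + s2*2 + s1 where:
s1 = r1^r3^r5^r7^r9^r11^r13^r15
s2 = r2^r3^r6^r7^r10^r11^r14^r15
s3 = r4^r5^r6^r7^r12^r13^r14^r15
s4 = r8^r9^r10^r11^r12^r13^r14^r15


s1=1, s2=0, s3=1, s4=1

Syndrome = 13 (error at position 13)


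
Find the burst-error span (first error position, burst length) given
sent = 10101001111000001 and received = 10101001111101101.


XOR: 00000000000101100

Burst at position 11, length 4


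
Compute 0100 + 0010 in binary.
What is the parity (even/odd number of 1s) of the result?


0100 = 4
0010 = 2
Sum = 6 = 110
1s count = 2

even parity (2 ones in 110)


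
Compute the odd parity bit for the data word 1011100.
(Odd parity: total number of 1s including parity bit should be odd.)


Number of 1s in data: 4
Parity bit: 1

1


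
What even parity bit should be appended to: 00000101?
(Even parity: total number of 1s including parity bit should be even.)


Number of 1s in data: 2
Parity bit: 0

0


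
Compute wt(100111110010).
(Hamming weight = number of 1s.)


Counting 1s in 100111110010

7


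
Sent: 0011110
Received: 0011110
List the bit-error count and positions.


XOR: 0000000

0 errors (received matches sent)


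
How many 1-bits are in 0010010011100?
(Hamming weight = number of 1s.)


Counting 1s in 0010010011100

5


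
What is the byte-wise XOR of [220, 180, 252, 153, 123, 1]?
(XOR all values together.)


XOR chain: 220 ^ 180 ^ 252 ^ 153 ^ 123 ^ 1 = 119

119


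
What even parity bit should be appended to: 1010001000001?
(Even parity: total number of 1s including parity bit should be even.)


Number of 1s in data: 4
Parity bit: 0

0


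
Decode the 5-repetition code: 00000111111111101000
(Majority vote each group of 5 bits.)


Groups: 00000, 11111, 11111, 01000
Majority votes: 0110

0110


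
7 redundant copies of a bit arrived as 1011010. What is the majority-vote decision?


Ones: 4 out of 7
Threshold: 4

1 (4/7 voted 1)


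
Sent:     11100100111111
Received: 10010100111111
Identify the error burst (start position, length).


XOR: 01110000000000

Burst at position 1, length 3


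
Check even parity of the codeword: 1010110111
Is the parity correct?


Number of 1s: 7

No, parity error (7 ones)


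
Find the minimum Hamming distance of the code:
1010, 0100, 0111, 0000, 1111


Comparing all pairs, minimum distance: 1
Can detect 0 errors, correct 0 errors

1


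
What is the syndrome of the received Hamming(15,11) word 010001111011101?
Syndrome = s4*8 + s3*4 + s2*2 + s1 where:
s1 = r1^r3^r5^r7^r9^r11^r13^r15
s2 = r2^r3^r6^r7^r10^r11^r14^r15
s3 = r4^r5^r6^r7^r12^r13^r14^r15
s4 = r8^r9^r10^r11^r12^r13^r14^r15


s1=1, s2=1, s3=1, s4=0

Syndrome = 7 (error at position 7)


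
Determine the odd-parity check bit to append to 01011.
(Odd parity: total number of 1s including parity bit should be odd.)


Number of 1s in data: 3
Parity bit: 0

0


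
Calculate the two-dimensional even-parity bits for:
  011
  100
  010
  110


Row parities: 0110
Column parities: 011

Row P: 0110, Col P: 011, Corner: 0


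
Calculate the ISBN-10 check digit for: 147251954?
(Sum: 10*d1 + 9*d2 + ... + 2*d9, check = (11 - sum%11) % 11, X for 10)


Weighted sum: 210
210 mod 11 = 1

Check digit: X


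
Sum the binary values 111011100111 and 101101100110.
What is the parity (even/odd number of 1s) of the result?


111011100111 = 3815
101101100110 = 2918
Sum = 6733 = 1101001001101
1s count = 7

odd parity (7 ones in 1101001001101)


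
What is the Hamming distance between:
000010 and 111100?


XOR: 111110
Count of 1s: 5

5


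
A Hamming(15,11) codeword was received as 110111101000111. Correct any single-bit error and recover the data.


Syndrome = 6: error at position 6

Data: 01011000111 (corrected bit 6)


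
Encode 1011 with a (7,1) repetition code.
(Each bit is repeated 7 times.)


Each bit -> 7 copies

1111111000000011111111111111


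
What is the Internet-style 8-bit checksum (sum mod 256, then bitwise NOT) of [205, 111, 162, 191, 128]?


Sum = 797 mod 256 = 29
Complement = 226

226


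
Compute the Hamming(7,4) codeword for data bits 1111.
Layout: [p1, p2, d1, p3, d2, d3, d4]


Parity bits: p1=1, p2=1, p3=1

1111111


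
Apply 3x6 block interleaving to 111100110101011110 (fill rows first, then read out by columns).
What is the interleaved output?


Matrix:
  111100
  110101
  011110
Read columns: 110111101111001010

110111101111001010


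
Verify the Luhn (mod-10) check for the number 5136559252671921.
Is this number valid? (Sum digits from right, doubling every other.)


Luhn sum = 60
60 mod 10 = 0

Valid (Luhn sum mod 10 = 0)


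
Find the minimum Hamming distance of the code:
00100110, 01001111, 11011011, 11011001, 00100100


Comparing all pairs, minimum distance: 1
Can detect 0 errors, correct 0 errors

1


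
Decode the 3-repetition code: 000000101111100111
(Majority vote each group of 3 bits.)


Groups: 000, 000, 101, 111, 100, 111
Majority votes: 001101

001101


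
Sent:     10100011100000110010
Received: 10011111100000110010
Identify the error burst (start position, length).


XOR: 00111100000000000000

Burst at position 2, length 4


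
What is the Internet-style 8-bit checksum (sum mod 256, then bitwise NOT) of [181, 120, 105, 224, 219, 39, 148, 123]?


Sum = 1159 mod 256 = 135
Complement = 120

120


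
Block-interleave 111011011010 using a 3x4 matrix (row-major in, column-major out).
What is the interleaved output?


Matrix:
  1110
  1101
  1010
Read columns: 111110101010

111110101010


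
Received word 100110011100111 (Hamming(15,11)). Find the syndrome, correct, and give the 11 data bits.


Syndrome = 7: error at position 7

Data: 01011100111 (corrected bit 7)


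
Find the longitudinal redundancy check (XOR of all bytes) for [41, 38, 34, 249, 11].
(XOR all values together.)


XOR chain: 41 ^ 38 ^ 34 ^ 249 ^ 11 = 223

223


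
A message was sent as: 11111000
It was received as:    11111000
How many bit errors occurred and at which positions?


XOR: 00000000

0 errors (received matches sent)


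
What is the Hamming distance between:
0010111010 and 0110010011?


XOR: 0100101001
Count of 1s: 4

4


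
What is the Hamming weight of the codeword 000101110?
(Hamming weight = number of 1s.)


Counting 1s in 000101110

4


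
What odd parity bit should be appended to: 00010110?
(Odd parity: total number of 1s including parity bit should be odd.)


Number of 1s in data: 3
Parity bit: 0

0


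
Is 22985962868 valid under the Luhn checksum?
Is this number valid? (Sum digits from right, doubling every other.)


Luhn sum = 65
65 mod 10 = 5

Invalid (Luhn sum mod 10 = 5)


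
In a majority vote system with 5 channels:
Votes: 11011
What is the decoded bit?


Ones: 4 out of 5
Threshold: 3

1 (4/5 voted 1)


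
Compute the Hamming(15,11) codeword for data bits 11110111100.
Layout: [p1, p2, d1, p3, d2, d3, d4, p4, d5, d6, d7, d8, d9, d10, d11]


Parity bits: p1=1, p2=1, p3=1, p4=0

111111100111100


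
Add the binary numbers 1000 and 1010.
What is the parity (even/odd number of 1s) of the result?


1000 = 8
1010 = 10
Sum = 18 = 10010
1s count = 2

even parity (2 ones in 10010)


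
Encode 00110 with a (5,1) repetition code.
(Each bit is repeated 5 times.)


Each bit -> 5 copies

0000000000111111111100000


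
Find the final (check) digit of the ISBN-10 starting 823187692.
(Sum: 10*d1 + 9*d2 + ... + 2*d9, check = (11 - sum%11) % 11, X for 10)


Weighted sum: 267
267 mod 11 = 3

Check digit: 8


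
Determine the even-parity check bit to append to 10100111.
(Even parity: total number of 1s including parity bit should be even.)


Number of 1s in data: 5
Parity bit: 1

1


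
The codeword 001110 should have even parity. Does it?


Number of 1s: 3

No, parity error (3 ones)


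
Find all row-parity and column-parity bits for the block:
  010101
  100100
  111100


Row parities: 100
Column parities: 001101

Row P: 100, Col P: 001101, Corner: 1


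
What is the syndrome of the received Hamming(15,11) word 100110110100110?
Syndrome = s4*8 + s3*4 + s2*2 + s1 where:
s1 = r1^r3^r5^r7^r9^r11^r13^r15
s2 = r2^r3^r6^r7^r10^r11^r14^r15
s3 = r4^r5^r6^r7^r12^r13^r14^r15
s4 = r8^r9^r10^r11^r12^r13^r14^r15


s1=0, s2=1, s3=1, s4=0

Syndrome = 6 (error at position 6)


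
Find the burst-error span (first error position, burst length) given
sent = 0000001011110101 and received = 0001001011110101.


XOR: 0001000000000000

Burst at position 3, length 1


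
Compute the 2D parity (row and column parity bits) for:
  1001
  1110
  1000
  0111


Row parities: 0111
Column parities: 1000

Row P: 0111, Col P: 1000, Corner: 1


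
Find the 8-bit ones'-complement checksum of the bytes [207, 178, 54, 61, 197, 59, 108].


Sum = 864 mod 256 = 96
Complement = 159

159


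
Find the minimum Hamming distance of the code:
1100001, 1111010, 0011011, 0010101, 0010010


Comparing all pairs, minimum distance: 2
Can detect 1 errors, correct 0 errors

2


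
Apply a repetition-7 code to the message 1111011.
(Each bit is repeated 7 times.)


Each bit -> 7 copies

1111111111111111111111111111000000011111111111111


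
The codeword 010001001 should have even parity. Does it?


Number of 1s: 3

No, parity error (3 ones)


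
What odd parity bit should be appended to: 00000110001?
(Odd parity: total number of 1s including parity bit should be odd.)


Number of 1s in data: 3
Parity bit: 0

0


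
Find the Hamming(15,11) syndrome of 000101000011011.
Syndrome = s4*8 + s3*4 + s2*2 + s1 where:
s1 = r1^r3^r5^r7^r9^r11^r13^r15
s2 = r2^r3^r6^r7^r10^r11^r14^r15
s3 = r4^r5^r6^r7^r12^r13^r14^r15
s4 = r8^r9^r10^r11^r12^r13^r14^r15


s1=0, s2=0, s3=1, s4=0

Syndrome = 4 (error at position 4)


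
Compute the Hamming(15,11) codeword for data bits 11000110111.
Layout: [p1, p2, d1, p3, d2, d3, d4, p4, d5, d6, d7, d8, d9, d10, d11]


Parity bits: p1=1, p2=1, p3=0, p4=1

111010010110111


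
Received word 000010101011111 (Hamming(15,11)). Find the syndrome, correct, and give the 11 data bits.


Syndrome = 0: no error detected

Data: 01011011111 (no errors)


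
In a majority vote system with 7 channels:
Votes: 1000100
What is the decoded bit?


Ones: 2 out of 7
Threshold: 4

0 (2/7 voted 1)


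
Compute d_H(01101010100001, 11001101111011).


XOR: 10100111011010
Count of 1s: 8

8


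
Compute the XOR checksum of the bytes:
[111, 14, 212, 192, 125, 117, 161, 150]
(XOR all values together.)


XOR chain: 111 ^ 14 ^ 212 ^ 192 ^ 125 ^ 117 ^ 161 ^ 150 = 74

74


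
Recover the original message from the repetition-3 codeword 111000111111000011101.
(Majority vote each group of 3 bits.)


Groups: 111, 000, 111, 111, 000, 011, 101
Majority votes: 1011011

1011011


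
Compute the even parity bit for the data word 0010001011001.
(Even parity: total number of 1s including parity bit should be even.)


Number of 1s in data: 5
Parity bit: 1

1


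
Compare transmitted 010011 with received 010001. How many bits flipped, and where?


XOR: 000010

1 error(s) at position(s): 4


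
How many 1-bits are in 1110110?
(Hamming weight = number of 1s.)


Counting 1s in 1110110

5


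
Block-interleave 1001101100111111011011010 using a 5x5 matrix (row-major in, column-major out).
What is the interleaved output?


Matrix:
  10011
  01100
  11111
  10110
  11010
Read columns: 1011101101011101011110100

1011101101011101011110100


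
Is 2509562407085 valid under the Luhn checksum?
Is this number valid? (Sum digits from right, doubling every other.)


Luhn sum = 47
47 mod 10 = 7

Invalid (Luhn sum mod 10 = 7)


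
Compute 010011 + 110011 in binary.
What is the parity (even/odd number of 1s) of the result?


010011 = 19
110011 = 51
Sum = 70 = 1000110
1s count = 3

odd parity (3 ones in 1000110)


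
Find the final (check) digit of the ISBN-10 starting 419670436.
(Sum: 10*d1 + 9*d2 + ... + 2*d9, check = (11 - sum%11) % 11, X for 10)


Weighted sum: 242
242 mod 11 = 0

Check digit: 0


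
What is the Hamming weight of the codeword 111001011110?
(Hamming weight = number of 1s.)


Counting 1s in 111001011110

8


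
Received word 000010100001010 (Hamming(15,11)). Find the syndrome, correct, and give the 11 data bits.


Syndrome = 0: no error detected

Data: 01010001010 (no errors)


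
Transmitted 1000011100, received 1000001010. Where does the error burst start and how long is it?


XOR: 0000010110

Burst at position 5, length 4


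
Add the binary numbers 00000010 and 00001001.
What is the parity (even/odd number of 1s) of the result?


00000010 = 2
00001001 = 9
Sum = 11 = 1011
1s count = 3

odd parity (3 ones in 1011)


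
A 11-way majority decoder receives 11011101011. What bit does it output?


Ones: 8 out of 11
Threshold: 6

1 (8/11 voted 1)


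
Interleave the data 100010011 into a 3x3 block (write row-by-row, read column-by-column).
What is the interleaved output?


Matrix:
  100
  010
  011
Read columns: 100011001

100011001


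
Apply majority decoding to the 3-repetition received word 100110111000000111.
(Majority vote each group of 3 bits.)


Groups: 100, 110, 111, 000, 000, 111
Majority votes: 011001

011001


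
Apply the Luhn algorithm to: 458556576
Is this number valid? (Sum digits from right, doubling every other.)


Luhn sum = 38
38 mod 10 = 8

Invalid (Luhn sum mod 10 = 8)


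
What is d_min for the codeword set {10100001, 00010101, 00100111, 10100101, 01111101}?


Comparing all pairs, minimum distance: 1
Can detect 0 errors, correct 0 errors

1


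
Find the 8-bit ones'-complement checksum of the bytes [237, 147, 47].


Sum = 431 mod 256 = 175
Complement = 80

80


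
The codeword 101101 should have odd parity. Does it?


Number of 1s: 4

No, parity error (4 ones)


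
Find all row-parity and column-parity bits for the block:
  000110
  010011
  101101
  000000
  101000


Row parities: 01000
Column parities: 010000

Row P: 01000, Col P: 010000, Corner: 1


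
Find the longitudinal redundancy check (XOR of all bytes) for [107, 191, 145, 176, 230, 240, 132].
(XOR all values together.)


XOR chain: 107 ^ 191 ^ 145 ^ 176 ^ 230 ^ 240 ^ 132 = 103

103


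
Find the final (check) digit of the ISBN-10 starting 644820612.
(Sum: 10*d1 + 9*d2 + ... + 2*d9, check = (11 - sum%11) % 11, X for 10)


Weighted sum: 227
227 mod 11 = 7

Check digit: 4


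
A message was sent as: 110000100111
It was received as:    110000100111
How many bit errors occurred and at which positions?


XOR: 000000000000

0 errors (received matches sent)


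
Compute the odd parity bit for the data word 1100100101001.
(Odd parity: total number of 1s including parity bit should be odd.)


Number of 1s in data: 6
Parity bit: 1

1


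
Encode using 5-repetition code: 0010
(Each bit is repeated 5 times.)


Each bit -> 5 copies

00000000001111100000


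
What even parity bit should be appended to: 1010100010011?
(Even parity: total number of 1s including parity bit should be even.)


Number of 1s in data: 6
Parity bit: 0

0


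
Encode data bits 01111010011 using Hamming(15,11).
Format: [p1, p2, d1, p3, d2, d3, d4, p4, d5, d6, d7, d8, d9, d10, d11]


Parity bits: p1=1, p2=1, p3=1, p4=0

110111101010011


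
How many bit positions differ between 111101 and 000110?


XOR: 111011
Count of 1s: 5

5


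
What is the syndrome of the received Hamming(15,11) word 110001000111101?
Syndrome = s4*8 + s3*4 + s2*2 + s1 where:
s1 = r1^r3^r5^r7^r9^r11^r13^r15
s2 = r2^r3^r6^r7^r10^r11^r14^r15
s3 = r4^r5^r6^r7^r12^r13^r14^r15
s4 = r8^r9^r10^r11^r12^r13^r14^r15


s1=0, s2=1, s3=0, s4=1

Syndrome = 10 (error at position 10)


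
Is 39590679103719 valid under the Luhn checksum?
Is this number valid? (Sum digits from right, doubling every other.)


Luhn sum = 71
71 mod 10 = 1

Invalid (Luhn sum mod 10 = 1)


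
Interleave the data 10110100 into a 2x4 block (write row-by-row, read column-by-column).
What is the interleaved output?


Matrix:
  1011
  0100
Read columns: 10011010

10011010


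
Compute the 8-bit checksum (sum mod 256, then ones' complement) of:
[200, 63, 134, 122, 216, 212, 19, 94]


Sum = 1060 mod 256 = 36
Complement = 219

219


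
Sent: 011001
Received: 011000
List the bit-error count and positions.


XOR: 000001

1 error(s) at position(s): 5


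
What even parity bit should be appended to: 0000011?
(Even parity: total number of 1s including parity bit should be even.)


Number of 1s in data: 2
Parity bit: 0

0


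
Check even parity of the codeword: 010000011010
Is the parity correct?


Number of 1s: 4

Yes, parity is correct (4 ones)


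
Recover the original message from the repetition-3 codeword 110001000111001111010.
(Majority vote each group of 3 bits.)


Groups: 110, 001, 000, 111, 001, 111, 010
Majority votes: 1001010

1001010


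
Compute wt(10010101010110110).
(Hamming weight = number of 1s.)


Counting 1s in 10010101010110110

9


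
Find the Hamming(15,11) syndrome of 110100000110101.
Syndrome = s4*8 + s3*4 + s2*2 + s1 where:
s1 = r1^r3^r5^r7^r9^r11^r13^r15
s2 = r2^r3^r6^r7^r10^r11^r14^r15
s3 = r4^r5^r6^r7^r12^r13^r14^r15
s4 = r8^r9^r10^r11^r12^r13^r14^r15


s1=0, s2=0, s3=1, s4=0

Syndrome = 4 (error at position 4)


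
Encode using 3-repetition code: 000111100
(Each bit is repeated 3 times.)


Each bit -> 3 copies

000000000111111111111000000


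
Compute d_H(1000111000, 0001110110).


XOR: 1001001110
Count of 1s: 5

5


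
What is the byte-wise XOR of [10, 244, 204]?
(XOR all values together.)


XOR chain: 10 ^ 244 ^ 204 = 50

50


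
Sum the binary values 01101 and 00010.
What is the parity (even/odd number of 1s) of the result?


01101 = 13
00010 = 2
Sum = 15 = 1111
1s count = 4

even parity (4 ones in 1111)


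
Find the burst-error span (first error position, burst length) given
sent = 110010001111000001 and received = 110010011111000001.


XOR: 000000010000000000

Burst at position 7, length 1


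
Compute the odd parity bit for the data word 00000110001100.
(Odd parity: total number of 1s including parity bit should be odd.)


Number of 1s in data: 4
Parity bit: 1

1


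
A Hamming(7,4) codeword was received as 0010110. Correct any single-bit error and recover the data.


Syndrome = 0: no error detected

Data: 1110 (no errors)


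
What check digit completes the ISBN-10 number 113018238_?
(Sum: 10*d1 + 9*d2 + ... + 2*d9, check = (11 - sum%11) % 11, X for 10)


Weighted sum: 122
122 mod 11 = 1

Check digit: X


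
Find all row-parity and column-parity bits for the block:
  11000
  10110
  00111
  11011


Row parities: 0110
Column parities: 10010

Row P: 0110, Col P: 10010, Corner: 0


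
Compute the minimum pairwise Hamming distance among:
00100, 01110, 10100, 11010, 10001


Comparing all pairs, minimum distance: 1
Can detect 0 errors, correct 0 errors

1


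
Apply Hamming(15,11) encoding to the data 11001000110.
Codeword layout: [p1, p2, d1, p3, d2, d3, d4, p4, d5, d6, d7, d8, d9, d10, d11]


Parity bits: p1=0, p2=0, p3=1, p4=1

001110011000110


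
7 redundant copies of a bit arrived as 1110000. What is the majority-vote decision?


Ones: 3 out of 7
Threshold: 4

0 (3/7 voted 1)


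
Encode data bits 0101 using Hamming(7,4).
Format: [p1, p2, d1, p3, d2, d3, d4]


Parity bits: p1=0, p2=1, p3=0

0100101


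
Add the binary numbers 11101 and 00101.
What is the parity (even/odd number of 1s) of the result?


11101 = 29
00101 = 5
Sum = 34 = 100010
1s count = 2

even parity (2 ones in 100010)


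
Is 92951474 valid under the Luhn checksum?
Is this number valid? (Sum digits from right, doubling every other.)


Luhn sum = 40
40 mod 10 = 0

Valid (Luhn sum mod 10 = 0)


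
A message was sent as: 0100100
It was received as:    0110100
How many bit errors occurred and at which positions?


XOR: 0010000

1 error(s) at position(s): 2


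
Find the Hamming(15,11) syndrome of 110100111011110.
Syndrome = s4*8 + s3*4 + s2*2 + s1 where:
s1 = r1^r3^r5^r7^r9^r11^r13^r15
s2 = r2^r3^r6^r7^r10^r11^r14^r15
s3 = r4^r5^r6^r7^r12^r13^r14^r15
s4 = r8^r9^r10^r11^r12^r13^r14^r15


s1=1, s2=0, s3=1, s4=0

Syndrome = 5 (error at position 5)


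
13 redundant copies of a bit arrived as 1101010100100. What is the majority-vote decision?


Ones: 6 out of 13
Threshold: 7

0 (6/13 voted 1)


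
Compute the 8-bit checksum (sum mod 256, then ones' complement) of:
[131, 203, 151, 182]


Sum = 667 mod 256 = 155
Complement = 100

100


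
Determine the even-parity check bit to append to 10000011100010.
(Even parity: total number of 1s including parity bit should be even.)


Number of 1s in data: 5
Parity bit: 1

1


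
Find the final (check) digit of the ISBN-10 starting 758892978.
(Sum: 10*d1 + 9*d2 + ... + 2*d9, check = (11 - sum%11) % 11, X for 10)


Weighted sum: 372
372 mod 11 = 9

Check digit: 2


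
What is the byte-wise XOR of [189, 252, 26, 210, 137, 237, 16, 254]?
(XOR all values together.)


XOR chain: 189 ^ 252 ^ 26 ^ 210 ^ 137 ^ 237 ^ 16 ^ 254 = 3

3


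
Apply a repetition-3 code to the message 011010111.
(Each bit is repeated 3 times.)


Each bit -> 3 copies

000111111000111000111111111


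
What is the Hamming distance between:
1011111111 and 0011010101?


XOR: 1000101010
Count of 1s: 4

4


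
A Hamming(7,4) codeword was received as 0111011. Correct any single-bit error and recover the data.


Syndrome = 4: error at position 4

Data: 1011 (corrected bit 4)


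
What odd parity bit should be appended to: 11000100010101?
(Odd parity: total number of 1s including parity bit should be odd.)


Number of 1s in data: 6
Parity bit: 1

1


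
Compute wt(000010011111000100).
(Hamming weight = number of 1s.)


Counting 1s in 000010011111000100

7


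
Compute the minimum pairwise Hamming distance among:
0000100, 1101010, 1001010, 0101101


Comparing all pairs, minimum distance: 1
Can detect 0 errors, correct 0 errors

1


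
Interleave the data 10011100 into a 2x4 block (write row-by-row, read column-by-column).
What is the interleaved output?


Matrix:
  1001
  1100
Read columns: 11010010

11010010


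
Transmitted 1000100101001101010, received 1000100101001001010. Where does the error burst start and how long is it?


XOR: 0000000000000100000

Burst at position 13, length 1


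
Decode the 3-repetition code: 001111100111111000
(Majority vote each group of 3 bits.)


Groups: 001, 111, 100, 111, 111, 000
Majority votes: 010110

010110


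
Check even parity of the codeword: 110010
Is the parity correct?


Number of 1s: 3

No, parity error (3 ones)
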